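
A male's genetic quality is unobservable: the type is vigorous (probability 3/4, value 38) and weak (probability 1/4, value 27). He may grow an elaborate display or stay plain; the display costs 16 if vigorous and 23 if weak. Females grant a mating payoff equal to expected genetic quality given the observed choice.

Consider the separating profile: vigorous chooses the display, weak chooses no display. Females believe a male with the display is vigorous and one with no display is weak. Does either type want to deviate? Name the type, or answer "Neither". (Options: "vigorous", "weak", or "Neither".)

vigorous

The display pays 38; no display pays 27.
vigorous: assigned the display, nets 38 − 16 = 22; deviating to no display nets 27.
weak: assigned no display, nets 27; deviating to the display nets 38 − 23 = 15.
The vigorous type gains 5 by deviating.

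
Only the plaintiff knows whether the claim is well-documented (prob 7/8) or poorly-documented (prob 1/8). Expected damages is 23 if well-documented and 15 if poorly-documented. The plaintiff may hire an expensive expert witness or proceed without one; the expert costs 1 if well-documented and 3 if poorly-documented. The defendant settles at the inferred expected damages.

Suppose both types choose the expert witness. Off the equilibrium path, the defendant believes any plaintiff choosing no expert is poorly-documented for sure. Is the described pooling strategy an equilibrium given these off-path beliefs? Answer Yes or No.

Yes

On path, the defendant holds the prior and pays 7/8·23 + 1/8·15 = 22. Off path (no expert), believing poorly-documented, it pays 15.
well-documented: the expert witness nets 22 − 1 = 21; no expert nets 15. well-documented stays.
poorly-documented: the expert witness nets 22 − 3 = 19; no expert nets 15. poorly-documented stays.
No type deviates, so pooling is sustained.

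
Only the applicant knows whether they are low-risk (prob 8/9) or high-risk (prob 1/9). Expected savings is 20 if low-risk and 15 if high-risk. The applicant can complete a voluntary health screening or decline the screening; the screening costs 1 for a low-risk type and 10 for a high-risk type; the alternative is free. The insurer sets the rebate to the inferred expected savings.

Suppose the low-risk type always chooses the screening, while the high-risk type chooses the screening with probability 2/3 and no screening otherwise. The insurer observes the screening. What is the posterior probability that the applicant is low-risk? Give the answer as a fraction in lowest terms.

P(the screening) = (8/9)·1 + (1/9)·(2/3) = 26/27.
By Bayes' rule, P(low-risk | the screening) = (8/9) / (26/27) = 12/13.

12/13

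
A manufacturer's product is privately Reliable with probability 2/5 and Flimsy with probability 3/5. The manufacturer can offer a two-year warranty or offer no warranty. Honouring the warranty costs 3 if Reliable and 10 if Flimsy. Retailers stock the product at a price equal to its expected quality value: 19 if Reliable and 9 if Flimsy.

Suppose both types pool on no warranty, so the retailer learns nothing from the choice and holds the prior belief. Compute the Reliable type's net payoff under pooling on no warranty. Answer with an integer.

13

Pooled price = 2/5·19 + 3/5·9 = 13.
Reliable pays no cost for no warranty, so net payoff = 13.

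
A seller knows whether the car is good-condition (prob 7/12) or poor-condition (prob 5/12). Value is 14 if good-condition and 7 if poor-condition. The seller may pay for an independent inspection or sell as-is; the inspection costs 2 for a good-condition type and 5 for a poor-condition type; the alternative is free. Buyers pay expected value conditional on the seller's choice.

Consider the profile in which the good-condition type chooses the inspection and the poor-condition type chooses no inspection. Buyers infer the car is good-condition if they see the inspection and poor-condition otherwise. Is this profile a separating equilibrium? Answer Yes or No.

No

Under these beliefs, the inspection earns price 14 and no inspection earns price 7.
good-condition: the inspection nets 14 − 2 = 12; no inspection nets 7. good-condition prefers the inspection.
poor-condition: the inspection nets 14 − 5 = 9; no inspection nets 7. poor-condition would deviate to the inspection.
poor-condition has a profitable deviation, so the profile is not an equilibrium.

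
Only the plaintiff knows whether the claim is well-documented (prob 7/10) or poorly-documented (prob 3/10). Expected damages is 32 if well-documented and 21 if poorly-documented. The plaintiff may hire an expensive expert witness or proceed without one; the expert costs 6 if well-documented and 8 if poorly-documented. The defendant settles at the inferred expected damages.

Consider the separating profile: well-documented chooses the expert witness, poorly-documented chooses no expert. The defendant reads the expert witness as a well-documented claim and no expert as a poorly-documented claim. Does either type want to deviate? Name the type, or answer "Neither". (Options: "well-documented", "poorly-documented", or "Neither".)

poorly-documented

The expert witness pays 32; no expert pays 21.
well-documented: assigned the expert witness, nets 32 − 6 = 26; deviating to no expert nets 21.
poorly-documented: assigned no expert, nets 21; deviating to the expert witness nets 32 − 8 = 24.
The poorly-documented type gains 3 by deviating.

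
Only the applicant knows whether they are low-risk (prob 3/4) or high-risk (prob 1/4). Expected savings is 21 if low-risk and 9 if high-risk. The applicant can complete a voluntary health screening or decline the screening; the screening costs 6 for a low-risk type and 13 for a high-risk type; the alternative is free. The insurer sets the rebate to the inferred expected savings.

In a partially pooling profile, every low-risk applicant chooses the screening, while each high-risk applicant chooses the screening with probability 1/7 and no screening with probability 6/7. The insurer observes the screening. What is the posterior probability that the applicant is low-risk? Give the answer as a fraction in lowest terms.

P(the screening) = (3/4)·1 + (1/4)·(1/7) = 11/14.
By Bayes' rule, P(low-risk | the screening) = (3/4) / (11/14) = 21/22.

21/22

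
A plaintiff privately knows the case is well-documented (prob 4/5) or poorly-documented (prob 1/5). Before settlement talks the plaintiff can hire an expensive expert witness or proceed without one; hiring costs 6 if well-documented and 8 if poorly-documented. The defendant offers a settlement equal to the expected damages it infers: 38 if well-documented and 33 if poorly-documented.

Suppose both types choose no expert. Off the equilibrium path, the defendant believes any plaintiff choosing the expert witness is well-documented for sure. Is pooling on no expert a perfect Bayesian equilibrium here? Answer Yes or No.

Yes

On path, the defendant holds the prior and pays 4/5·38 + 1/5·33 = 37. Off path (the expert witness), believing well-documented, it pays 38.
well-documented: no expert nets 37; the expert witness nets 38 − 6 = 32. well-documented stays.
poorly-documented: no expert nets 37; the expert witness nets 38 − 8 = 30. poorly-documented stays.
No type deviates, so pooling is sustained.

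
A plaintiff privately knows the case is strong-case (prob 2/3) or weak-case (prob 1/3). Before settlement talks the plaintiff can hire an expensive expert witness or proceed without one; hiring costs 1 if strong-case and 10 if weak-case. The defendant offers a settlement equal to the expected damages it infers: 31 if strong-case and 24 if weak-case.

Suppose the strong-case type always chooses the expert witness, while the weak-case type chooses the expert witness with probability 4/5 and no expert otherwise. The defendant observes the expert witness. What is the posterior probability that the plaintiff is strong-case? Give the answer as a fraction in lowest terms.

5/7

P(the expert witness) = (2/3)·1 + (1/3)·(4/5) = 14/15.
By Bayes' rule, P(strong-case | the expert witness) = (2/3) / (14/15) = 5/7.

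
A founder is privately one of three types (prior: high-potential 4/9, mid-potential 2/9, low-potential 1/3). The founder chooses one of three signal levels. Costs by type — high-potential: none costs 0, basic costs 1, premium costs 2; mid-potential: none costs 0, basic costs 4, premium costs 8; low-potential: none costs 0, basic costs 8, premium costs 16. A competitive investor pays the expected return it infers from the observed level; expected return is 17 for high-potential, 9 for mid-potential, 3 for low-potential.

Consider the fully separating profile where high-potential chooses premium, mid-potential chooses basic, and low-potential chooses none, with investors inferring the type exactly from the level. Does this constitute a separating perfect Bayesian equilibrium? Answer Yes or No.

Separating valuations: premium → 17, basic → 9, none → 3.
high-potential (assigned premium): none: 3 − 0 = 3; basic: 9 − 1 = 8; premium: 17 − 2 = 15. high-potential stays.
mid-potential (assigned basic): none: 3 − 0 = 3; basic: 9 − 4 = 5; premium: 17 − 8 = 9. mid-potential prefers premium.
low-potential (assigned none): none: 3 − 0 = 3; basic: 9 − 8 = 1; premium: 17 − 16 = 1. low-potential stays.
At least one type deviates; the separating profile fails.

No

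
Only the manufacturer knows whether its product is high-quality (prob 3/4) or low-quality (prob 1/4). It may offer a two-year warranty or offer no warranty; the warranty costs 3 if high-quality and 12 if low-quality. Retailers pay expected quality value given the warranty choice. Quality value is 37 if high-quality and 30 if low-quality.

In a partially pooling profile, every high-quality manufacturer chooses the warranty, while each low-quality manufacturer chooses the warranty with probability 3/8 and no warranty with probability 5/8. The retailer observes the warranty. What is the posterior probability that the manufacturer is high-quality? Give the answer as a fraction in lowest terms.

8/9

P(the warranty) = (3/4)·1 + (1/4)·(3/8) = 27/32.
By Bayes' rule, P(high-quality | the warranty) = (3/4) / (27/32) = 8/9.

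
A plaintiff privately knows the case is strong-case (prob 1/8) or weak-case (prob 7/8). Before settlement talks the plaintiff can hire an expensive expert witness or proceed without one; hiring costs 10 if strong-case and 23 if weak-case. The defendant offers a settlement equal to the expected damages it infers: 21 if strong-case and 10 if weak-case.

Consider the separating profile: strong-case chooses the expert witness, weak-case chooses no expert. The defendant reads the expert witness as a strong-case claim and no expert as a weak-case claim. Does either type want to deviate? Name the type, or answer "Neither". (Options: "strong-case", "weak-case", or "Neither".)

The expert witness pays 21; no expert pays 10.
strong-case: assigned the expert witness, nets 21 − 10 = 11; deviating to no expert nets 10.
weak-case: assigned no expert, nets 10; deviating to the expert witness nets 21 − 23 = -2.
Both types strictly prefer their assigned action; no profitable deviation.

Neither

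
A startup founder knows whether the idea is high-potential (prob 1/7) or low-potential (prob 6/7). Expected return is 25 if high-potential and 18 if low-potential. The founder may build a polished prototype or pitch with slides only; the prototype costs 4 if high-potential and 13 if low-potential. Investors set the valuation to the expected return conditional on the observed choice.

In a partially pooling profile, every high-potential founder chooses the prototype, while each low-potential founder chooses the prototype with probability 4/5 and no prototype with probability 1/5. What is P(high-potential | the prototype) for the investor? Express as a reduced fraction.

P(the prototype) = (1/7)·1 + (6/7)·(4/5) = 29/35.
By Bayes' rule, P(high-potential | the prototype) = (1/7) / (29/35) = 5/29.

5/29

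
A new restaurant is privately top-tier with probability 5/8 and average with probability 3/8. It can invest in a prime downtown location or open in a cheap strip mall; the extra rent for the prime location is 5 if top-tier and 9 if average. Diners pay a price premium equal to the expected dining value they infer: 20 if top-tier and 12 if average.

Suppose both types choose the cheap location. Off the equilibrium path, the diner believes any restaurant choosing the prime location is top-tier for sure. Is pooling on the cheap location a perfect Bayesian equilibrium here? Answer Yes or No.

Yes

On path, the diner holds the prior and pays 5/8·20 + 3/8·12 = 17. Off path (the prime location), believing top-tier, it pays 20.
top-tier: the cheap location nets 17; the prime location nets 20 − 5 = 15. top-tier stays.
average: the cheap location nets 17; the prime location nets 20 − 9 = 11. average stays.
No type deviates, so pooling is sustained.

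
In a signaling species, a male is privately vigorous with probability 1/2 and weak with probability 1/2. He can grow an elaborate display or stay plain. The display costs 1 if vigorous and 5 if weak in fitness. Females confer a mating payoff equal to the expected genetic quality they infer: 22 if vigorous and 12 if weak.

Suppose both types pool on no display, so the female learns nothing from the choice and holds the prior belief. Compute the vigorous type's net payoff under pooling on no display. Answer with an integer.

Pooled mating payoff = 1/2·22 + 1/2·12 = 17.
vigorous pays no cost for no display, so net payoff = 17.

17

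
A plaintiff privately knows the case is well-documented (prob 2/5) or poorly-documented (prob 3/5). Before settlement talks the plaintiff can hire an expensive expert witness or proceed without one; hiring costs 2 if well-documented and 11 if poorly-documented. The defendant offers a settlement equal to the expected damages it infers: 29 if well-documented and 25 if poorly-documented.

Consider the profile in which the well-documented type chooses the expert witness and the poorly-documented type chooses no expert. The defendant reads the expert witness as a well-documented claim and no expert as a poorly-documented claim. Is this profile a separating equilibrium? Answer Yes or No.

Yes

Under these beliefs, the expert witness earns settlement 29 and no expert earns settlement 25.
well-documented: the expert witness nets 29 − 2 = 27; no expert nets 25. well-documented prefers the expert witness.
poorly-documented: the expert witness nets 29 − 11 = 18; no expert nets 25. poorly-documented prefers no expert.
Neither type deviates, so the separating profile is an equilibrium.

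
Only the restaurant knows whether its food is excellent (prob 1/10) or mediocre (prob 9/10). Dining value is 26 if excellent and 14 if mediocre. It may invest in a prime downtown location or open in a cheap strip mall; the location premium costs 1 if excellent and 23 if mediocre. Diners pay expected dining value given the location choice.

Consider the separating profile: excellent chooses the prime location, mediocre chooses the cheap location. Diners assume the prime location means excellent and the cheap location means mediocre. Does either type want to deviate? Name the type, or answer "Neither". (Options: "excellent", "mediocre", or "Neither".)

Neither

The prime location pays 26; the cheap location pays 14.
excellent: assigned the prime location, nets 26 − 1 = 25; deviating to the cheap location nets 14.
mediocre: assigned the cheap location, nets 14; deviating to the prime location nets 26 − 23 = 3.
Both types strictly prefer their assigned action; no profitable deviation.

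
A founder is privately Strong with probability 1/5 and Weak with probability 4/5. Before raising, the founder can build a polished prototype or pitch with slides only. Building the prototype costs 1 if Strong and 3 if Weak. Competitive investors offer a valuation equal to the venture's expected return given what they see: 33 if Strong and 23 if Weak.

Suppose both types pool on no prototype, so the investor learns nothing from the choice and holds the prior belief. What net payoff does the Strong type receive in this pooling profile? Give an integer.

25

Pooled valuation = 1/5·33 + 4/5·23 = 25.
Strong pays no cost for no prototype, so net payoff = 25.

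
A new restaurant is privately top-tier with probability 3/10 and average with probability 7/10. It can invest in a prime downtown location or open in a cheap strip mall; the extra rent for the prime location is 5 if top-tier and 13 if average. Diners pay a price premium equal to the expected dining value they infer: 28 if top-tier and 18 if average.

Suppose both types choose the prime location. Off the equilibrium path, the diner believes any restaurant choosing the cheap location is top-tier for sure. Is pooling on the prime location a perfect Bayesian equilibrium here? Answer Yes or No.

No

On path, the diner holds the prior and pays 3/10·28 + 7/10·18 = 21. Off path (the cheap location), believing top-tier, it pays 28.
top-tier: the prime location nets 21 − 5 = 16; the cheap location nets 28. top-tier would deviate.
average: the prime location nets 21 − 13 = 8; the cheap location nets 28. average would deviate.
A type deviates, so pooling fails.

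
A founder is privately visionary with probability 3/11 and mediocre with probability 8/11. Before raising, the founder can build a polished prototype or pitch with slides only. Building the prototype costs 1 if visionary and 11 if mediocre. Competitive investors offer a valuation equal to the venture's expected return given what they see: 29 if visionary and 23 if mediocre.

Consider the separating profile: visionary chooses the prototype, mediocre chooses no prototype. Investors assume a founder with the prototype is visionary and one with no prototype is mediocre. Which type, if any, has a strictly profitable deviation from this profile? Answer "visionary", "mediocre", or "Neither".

The prototype pays 29; no prototype pays 23.
visionary: assigned the prototype, nets 29 − 1 = 28; deviating to no prototype nets 23.
mediocre: assigned no prototype, nets 23; deviating to the prototype nets 29 − 11 = 18.
Both types strictly prefer their assigned action; no profitable deviation.

Neither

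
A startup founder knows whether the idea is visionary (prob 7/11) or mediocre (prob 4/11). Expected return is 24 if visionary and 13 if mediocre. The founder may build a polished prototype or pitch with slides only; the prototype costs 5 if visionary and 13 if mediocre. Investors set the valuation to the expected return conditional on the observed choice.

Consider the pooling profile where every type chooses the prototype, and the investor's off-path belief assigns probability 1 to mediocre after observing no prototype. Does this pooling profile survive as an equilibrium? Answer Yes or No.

On path, the investor holds the prior and pays 7/11·24 + 4/11·13 = 20. Off path (no prototype), believing mediocre, it pays 13.
visionary: the prototype nets 20 − 5 = 15; no prototype nets 13. visionary stays.
mediocre: the prototype nets 20 − 13 = 7; no prototype nets 13. mediocre would deviate.
A type deviates, so pooling fails.

No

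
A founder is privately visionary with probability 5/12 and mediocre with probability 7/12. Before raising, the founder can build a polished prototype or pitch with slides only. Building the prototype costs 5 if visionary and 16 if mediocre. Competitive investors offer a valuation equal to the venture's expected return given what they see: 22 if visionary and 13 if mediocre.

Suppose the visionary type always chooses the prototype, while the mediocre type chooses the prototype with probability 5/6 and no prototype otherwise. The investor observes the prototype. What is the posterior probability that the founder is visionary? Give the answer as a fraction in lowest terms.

P(the prototype) = (5/12)·1 + (7/12)·(5/6) = 65/72.
By Bayes' rule, P(visionary | the prototype) = (5/12) / (65/72) = 6/13.

6/13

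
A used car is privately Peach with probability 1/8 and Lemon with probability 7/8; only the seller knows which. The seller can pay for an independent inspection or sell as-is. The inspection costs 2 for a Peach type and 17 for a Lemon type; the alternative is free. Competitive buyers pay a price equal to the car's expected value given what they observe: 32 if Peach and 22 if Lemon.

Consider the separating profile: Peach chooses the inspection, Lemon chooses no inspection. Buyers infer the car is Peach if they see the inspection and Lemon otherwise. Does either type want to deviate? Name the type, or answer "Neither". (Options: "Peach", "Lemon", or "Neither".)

Neither

The inspection pays 32; no inspection pays 22.
Peach: assigned the inspection, nets 32 − 2 = 30; deviating to no inspection nets 22.
Lemon: assigned no inspection, nets 22; deviating to the inspection nets 32 − 17 = 15.
Both types strictly prefer their assigned action; no profitable deviation.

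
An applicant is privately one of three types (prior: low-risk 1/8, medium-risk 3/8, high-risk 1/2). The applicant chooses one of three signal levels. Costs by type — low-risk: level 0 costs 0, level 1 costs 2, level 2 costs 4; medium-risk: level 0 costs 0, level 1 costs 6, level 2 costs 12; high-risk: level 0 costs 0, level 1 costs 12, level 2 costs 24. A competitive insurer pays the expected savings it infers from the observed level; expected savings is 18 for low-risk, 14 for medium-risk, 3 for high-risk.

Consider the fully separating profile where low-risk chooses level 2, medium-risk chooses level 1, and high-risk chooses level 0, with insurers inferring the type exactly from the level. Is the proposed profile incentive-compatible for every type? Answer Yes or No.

Separating rebates: level 2 → 18, level 1 → 14, level 0 → 3.
low-risk (assigned level 2): level 0: 3 − 0 = 3; level 1: 14 − 2 = 12; level 2: 18 − 4 = 14. low-risk stays.
medium-risk (assigned level 1): level 0: 3 − 0 = 3; level 1: 14 − 6 = 8; level 2: 18 − 12 = 6. medium-risk stays.
high-risk (assigned level 0): level 0: 3 − 0 = 3; level 1: 14 − 12 = 2; level 2: 18 − 24 = -6. high-risk stays.
Every type prefers its assigned level; separation holds.

Yes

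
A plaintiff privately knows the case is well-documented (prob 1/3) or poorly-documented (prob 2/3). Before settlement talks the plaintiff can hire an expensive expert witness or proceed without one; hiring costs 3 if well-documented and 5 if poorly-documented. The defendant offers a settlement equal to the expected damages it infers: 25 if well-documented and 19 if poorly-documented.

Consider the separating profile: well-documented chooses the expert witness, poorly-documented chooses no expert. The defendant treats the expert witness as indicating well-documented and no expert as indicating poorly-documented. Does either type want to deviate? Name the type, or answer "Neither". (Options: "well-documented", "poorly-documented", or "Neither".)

The expert witness pays 25; no expert pays 19.
well-documented: assigned the expert witness, nets 25 − 3 = 22; deviating to no expert nets 19.
poorly-documented: assigned no expert, nets 19; deviating to the expert witness nets 25 − 5 = 20.
The poorly-documented type gains 1 by deviating.

poorly-documented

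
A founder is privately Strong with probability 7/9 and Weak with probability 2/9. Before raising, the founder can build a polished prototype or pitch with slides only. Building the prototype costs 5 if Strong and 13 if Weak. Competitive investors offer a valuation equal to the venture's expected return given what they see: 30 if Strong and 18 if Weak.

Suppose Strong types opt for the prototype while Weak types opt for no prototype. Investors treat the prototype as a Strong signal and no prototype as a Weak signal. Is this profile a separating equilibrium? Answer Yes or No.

Yes

Under these beliefs, the prototype earns valuation 30 and no prototype earns valuation 18.
Strong: the prototype nets 30 − 5 = 25; no prototype nets 18. Strong prefers the prototype.
Weak: the prototype nets 30 − 13 = 17; no prototype nets 18. Weak prefers no prototype.
Neither type deviates, so the separating profile is an equilibrium.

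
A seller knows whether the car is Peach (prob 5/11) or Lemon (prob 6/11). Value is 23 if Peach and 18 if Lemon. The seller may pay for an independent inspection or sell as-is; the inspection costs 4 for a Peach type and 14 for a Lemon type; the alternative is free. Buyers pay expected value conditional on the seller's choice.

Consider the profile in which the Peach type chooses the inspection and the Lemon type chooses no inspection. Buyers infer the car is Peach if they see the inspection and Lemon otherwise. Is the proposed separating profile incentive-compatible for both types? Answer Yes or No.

Under these beliefs, the inspection earns price 23 and no inspection earns price 18.
Peach: the inspection nets 23 − 4 = 19; no inspection nets 18. Peach prefers the inspection.
Lemon: the inspection nets 23 − 14 = 9; no inspection nets 18. Lemon prefers no inspection.
Neither type deviates, so the separating profile is an equilibrium.

Yes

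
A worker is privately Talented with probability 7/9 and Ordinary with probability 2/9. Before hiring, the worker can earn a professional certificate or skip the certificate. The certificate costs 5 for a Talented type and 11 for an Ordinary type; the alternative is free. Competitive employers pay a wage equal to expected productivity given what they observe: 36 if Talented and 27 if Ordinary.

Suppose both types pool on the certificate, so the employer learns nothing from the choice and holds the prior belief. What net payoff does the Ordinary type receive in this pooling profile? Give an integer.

Pooled wage = 7/9·36 + 2/9·27 = 34.
Ordinary pays cost 11 for the certificate, so net payoff = 34 − 11 = 23.

23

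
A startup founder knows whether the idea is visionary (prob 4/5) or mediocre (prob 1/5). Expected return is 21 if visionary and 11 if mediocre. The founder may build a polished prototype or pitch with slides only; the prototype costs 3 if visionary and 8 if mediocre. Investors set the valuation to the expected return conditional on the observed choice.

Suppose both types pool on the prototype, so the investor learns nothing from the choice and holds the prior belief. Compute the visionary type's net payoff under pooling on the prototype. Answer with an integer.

Pooled valuation = 4/5·21 + 1/5·11 = 19.
visionary pays cost 3 for the prototype, so net payoff = 19 − 3 = 16.

16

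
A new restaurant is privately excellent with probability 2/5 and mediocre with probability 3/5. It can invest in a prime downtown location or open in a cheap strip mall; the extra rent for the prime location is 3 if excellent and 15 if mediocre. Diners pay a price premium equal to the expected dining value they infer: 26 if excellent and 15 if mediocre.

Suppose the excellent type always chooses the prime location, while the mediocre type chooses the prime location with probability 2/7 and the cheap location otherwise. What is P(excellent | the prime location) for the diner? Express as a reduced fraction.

7/10

P(the prime location) = (2/5)·1 + (3/5)·(2/7) = 4/7.
By Bayes' rule, P(excellent | the prime location) = (2/5) / (4/7) = 7/10.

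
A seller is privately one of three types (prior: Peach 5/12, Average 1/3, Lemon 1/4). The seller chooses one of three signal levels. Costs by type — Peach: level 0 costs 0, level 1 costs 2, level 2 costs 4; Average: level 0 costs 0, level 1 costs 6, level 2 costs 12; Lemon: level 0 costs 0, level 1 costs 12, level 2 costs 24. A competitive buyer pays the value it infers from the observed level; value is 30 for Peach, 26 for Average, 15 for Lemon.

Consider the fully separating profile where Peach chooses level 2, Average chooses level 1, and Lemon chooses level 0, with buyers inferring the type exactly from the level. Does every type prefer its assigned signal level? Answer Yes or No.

Separating prices: level 2 → 30, level 1 → 26, level 0 → 15.
Peach (assigned level 2): level 0: 15 − 0 = 15; level 1: 26 − 2 = 24; level 2: 30 − 4 = 26. Peach stays.
Average (assigned level 1): level 0: 15 − 0 = 15; level 1: 26 − 6 = 20; level 2: 30 − 12 = 18. Average stays.
Lemon (assigned level 0): level 0: 15 − 0 = 15; level 1: 26 − 12 = 14; level 2: 30 − 24 = 6. Lemon stays.
Every type prefers its assigned level; separation holds.

Yes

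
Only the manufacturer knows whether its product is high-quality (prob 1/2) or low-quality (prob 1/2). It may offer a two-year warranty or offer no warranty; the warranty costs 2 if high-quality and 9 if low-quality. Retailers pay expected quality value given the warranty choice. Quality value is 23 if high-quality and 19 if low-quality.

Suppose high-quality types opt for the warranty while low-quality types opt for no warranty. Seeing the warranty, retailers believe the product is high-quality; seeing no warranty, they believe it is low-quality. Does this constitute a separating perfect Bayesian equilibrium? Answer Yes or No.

Yes

Under these beliefs, the warranty earns price 23 and no warranty earns price 19.
high-quality: the warranty nets 23 − 2 = 21; no warranty nets 19. high-quality prefers the warranty.
low-quality: the warranty nets 23 − 9 = 14; no warranty nets 19. low-quality prefers no warranty.
Neither type deviates, so the separating profile is an equilibrium.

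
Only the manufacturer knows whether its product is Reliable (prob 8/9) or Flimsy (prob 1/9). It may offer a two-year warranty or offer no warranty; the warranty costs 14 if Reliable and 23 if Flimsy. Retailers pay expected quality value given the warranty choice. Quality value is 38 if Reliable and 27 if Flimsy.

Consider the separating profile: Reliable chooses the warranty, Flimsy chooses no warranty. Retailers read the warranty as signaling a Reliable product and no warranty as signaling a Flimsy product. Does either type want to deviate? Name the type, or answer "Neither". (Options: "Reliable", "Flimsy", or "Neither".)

The warranty pays 38; no warranty pays 27.
Reliable: assigned the warranty, nets 38 − 14 = 24; deviating to no warranty nets 27.
Flimsy: assigned no warranty, nets 27; deviating to the warranty nets 38 − 23 = 15.
The Reliable type gains 3 by deviating.

Reliable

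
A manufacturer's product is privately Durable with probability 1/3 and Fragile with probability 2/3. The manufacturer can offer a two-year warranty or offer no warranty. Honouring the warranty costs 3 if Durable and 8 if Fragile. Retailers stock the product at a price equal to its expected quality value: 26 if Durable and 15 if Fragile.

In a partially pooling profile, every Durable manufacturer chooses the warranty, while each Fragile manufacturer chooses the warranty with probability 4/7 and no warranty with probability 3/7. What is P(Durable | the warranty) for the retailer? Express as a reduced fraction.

7/15

P(the warranty) = (1/3)·1 + (2/3)·(4/7) = 5/7.
By Bayes' rule, P(Durable | the warranty) = (1/3) / (5/7) = 7/15.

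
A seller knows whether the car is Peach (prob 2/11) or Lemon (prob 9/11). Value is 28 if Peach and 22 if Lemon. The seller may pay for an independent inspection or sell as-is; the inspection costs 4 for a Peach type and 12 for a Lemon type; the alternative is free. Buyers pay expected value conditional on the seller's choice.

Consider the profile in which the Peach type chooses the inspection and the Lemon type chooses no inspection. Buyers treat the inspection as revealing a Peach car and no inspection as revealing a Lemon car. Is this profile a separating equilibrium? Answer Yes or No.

Yes

Under these beliefs, the inspection earns price 28 and no inspection earns price 22.
Peach: the inspection nets 28 − 4 = 24; no inspection nets 22. Peach prefers the inspection.
Lemon: the inspection nets 28 − 12 = 16; no inspection nets 22. Lemon prefers no inspection.
Neither type deviates, so the separating profile is an equilibrium.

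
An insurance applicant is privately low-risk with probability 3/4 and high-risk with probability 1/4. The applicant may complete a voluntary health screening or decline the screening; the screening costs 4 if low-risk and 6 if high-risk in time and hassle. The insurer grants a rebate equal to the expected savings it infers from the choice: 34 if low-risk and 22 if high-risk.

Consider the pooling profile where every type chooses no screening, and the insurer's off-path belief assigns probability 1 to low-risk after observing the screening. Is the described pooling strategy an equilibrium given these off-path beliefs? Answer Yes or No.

On path, the insurer holds the prior and pays 3/4·34 + 1/4·22 = 31. Off path (the screening), believing low-risk, it pays 34.
low-risk: no screening nets 31; the screening nets 34 − 4 = 30. low-risk stays.
high-risk: no screening nets 31; the screening nets 34 − 6 = 28. high-risk stays.
No type deviates, so pooling is sustained.

Yes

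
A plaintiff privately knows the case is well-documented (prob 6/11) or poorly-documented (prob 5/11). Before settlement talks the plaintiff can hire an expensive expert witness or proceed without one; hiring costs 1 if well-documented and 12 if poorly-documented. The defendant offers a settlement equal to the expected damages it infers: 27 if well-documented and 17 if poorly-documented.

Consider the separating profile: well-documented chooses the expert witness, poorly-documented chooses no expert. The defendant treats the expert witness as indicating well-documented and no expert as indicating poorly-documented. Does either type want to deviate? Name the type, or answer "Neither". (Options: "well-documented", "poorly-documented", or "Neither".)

Neither

The expert witness pays 27; no expert pays 17.
well-documented: assigned the expert witness, nets 27 − 1 = 26; deviating to no expert nets 17.
poorly-documented: assigned no expert, nets 17; deviating to the expert witness nets 27 − 12 = 15.
Both types strictly prefer their assigned action; no profitable deviation.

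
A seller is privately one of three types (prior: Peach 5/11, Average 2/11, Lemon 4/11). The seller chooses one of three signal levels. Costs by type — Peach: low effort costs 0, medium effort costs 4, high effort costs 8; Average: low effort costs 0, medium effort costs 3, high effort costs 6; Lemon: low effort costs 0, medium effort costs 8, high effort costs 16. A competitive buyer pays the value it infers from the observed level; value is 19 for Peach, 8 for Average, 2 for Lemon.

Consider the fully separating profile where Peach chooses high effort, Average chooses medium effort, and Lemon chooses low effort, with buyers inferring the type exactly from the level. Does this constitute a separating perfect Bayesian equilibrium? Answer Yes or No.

No

Separating prices: high effort → 19, medium effort → 8, low effort → 2.
Peach (assigned high effort): low effort: 2 − 0 = 2; medium effort: 8 − 4 = 4; high effort: 19 − 8 = 11. Peach stays.
Average (assigned medium effort): low effort: 2 − 0 = 2; medium effort: 8 − 3 = 5; high effort: 19 − 6 = 13. Average prefers high effort.
Lemon (assigned low effort): low effort: 2 − 0 = 2; medium effort: 8 − 8 = 0; high effort: 19 − 16 = 3. Lemon prefers high effort.
At least one type deviates; the separating profile fails.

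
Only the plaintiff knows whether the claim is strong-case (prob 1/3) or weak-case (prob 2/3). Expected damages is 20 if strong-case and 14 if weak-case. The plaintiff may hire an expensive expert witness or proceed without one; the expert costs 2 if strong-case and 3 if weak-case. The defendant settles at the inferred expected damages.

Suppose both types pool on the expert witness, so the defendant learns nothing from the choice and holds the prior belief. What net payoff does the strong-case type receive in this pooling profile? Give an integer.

14

Pooled settlement = 1/3·20 + 2/3·14 = 16.
strong-case pays cost 2 for the expert witness, so net payoff = 16 − 2 = 14.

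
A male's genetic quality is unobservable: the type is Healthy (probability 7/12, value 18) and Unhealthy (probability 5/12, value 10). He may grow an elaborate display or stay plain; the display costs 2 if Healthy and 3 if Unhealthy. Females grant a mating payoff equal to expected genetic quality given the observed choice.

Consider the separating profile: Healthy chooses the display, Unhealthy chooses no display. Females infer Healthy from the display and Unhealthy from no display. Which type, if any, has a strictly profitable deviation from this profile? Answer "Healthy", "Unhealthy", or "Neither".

Unhealthy

The display pays 18; no display pays 10.
Healthy: assigned the display, nets 18 − 2 = 16; deviating to no display nets 10.
Unhealthy: assigned no display, nets 10; deviating to the display nets 18 − 3 = 15.
The Unhealthy type gains 5 by deviating.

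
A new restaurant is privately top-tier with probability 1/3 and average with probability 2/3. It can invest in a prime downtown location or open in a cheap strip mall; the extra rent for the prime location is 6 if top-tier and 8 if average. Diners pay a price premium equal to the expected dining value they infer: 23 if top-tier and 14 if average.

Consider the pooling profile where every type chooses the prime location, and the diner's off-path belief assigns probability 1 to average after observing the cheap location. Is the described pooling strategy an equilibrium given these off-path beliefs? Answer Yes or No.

No

On path, the diner holds the prior and pays 1/3·23 + 2/3·14 = 17. Off path (the cheap location), believing average, it pays 14.
top-tier: the prime location nets 17 − 6 = 11; the cheap location nets 14. top-tier would deviate.
average: the prime location nets 17 − 8 = 9; the cheap location nets 14. average would deviate.
A type deviates, so pooling fails.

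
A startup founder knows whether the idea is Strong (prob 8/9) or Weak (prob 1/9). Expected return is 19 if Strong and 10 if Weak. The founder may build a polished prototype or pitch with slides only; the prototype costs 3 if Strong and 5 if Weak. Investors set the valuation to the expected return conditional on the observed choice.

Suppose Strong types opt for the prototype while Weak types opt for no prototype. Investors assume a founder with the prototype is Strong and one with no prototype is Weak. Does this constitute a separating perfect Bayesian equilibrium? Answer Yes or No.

No

Under these beliefs, the prototype earns valuation 19 and no prototype earns valuation 10.
Strong: the prototype nets 19 − 3 = 16; no prototype nets 10. Strong prefers the prototype.
Weak: the prototype nets 19 − 5 = 14; no prototype nets 10. Weak would deviate to the prototype.
Weak has a profitable deviation, so the profile is not an equilibrium.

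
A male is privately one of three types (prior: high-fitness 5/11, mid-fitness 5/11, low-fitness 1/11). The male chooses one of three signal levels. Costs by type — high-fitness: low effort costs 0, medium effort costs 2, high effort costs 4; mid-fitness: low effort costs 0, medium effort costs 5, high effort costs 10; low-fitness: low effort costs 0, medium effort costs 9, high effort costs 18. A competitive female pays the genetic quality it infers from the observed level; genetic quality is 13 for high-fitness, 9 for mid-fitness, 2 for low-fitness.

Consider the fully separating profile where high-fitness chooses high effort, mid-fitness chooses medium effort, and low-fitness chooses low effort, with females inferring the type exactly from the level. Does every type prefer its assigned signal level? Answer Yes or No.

Separating mating payoffs: high effort → 13, medium effort → 9, low effort → 2.
high-fitness (assigned high effort): low effort: 2 − 0 = 2; medium effort: 9 − 2 = 7; high effort: 13 − 4 = 9. high-fitness stays.
mid-fitness (assigned medium effort): low effort: 2 − 0 = 2; medium effort: 9 − 5 = 4; high effort: 13 − 10 = 3. mid-fitness stays.
low-fitness (assigned low effort): low effort: 2 − 0 = 2; medium effort: 9 − 9 = 0; high effort: 13 − 18 = -5. low-fitness stays.
Every type prefers its assigned level; separation holds.

Yes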